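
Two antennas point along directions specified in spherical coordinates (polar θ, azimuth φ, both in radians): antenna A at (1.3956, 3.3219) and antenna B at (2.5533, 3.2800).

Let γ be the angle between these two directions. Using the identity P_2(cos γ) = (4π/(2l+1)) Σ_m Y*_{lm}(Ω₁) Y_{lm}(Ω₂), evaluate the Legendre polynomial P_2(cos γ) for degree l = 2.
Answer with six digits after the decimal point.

-0.258838

Addition theorem: P_2(cos γ) = (4π/5) Σ_m Y*_{lm}(Ω₁) Y_{lm}(Ω₂), m = −2…2:
  [-2]  conj(Y_{2,-2})(Ω₁) = 0.35045 + 0.13216j ; Y_{2,-2}(Ω₂) = 0.11443 - 0.03251j ; Δ = 0.04440 + 0.00373j
  [-1]  conj(Y_{2,-1})(Ω₁) = -0.13045 - 0.02378j ; Y_{2,-1}(Ω₂) = 0.35324 - 0.04921j ; Δ = -0.04725 - 0.00198j
  [+0]  conj(Y_{2,0})(Ω₁) = -0.28665 + 0.00000j ; Y_{2,0}(Ω₂) = 0.33940 + 0.00000j ; Δ = -0.09729 + 0.00000j
  [+1]  conj(Y_{2,1})(Ω₁) = 0.13045 - 0.02378j ; Y_{2,1}(Ω₂) = -0.35324 - 0.04921j ; Δ = -0.04725 + 0.00198j
  [+2]  conj(Y_{2,2})(Ω₁) = 0.35045 - 0.13216j ; Y_{2,2}(Ω₂) = 0.11443 + 0.03251j ; Δ = 0.04440 - 0.00373j
Accumulated sum -0.10299 + 0.00000j; after 4π/(2l+1) scaling, -0.25884 + 0.00000j ⇒ P_2 = -0.258838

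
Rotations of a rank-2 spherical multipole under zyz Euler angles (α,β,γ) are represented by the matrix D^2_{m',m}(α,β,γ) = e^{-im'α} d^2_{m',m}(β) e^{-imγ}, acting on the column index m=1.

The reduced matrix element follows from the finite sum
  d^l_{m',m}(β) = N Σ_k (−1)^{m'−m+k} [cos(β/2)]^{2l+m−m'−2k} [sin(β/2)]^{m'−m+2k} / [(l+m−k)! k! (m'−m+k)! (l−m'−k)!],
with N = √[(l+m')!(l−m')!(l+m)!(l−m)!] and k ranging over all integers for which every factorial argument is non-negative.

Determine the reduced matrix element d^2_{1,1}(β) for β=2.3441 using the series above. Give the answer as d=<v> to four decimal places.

d^2_{1,1}(β=2.3441) via the finite sum:
Half-angle: c=0.388263, s=0.921548. N=√(6·1·6·1)=6.000000
Admissible k: 0..1 (factorial args all ≥0)
  k=0: (−1)^0·6.0000/(6)·0.3883^4·0.9215^0 = +0.022725
  k=1: (−1)^1·6.0000/(2)·0.3883^2·0.9215^2 = -0.384070
d^2_{1,1}(2.3441) = +0.022725 -0.384070 = -0.361345

d=-0.3613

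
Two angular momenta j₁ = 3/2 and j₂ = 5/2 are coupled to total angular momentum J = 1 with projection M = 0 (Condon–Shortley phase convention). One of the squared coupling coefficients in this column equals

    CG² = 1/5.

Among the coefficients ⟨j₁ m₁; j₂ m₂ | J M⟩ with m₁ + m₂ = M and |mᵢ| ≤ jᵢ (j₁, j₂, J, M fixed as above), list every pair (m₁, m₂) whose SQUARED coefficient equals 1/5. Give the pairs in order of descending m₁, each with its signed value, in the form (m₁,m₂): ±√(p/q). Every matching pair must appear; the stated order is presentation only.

(3/2,-3/2): +√(1/5); (-3/2,3/2): −√(1/5)

Admissible pairs with m₁+m₂ = M = 0: (-3/2,3/2), (-1/2,1/2), (1/2,-1/2), (3/2,-3/2)
  (m₁,m₂)=(3/2,-3/2): CG² = 1/5, CG = +√(1/5)   ← matches the target
  (m₁,m₂)=(1/2,-1/2): CG² = 3/10, CG = −√(3/10)
  (m₁,m₂)=(-1/2,1/2): CG² = 3/10, CG = +√(3/10)
  (m₁,m₂)=(-3/2,3/2): CG² = 1/5, CG = −√(1/5)   ← matches the target
Pairs with CG² = 1/5: (3/2,-3/2): +√(1/5); (-3/2,3/2): −√(1/5)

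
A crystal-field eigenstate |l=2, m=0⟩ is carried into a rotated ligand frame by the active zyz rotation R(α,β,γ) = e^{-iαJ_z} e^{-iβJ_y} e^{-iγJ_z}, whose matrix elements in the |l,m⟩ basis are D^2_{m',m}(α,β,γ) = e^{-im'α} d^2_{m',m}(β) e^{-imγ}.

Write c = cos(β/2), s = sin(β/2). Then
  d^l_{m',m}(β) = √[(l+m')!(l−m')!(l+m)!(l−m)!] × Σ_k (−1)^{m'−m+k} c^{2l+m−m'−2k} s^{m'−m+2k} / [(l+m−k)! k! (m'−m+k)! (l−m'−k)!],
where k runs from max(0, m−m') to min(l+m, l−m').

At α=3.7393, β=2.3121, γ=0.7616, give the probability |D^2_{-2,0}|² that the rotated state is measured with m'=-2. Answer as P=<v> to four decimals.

D^2_{-2,0}(3.7393,2.3121,0.7616) = e^{-i·-2·3.7393}·d^2_{-2,0}(2.3121)·e^{-i·0·0.7616}. Compute d first:
c=cos(2.312100/2)=0.402958, s=sin(2.312100/2)=0.915219; N=√[1·24·2·2]=9.797959
Admissible k: 2..2 (factorial args all ≥0)
  k=2: (−1)^0·9.7980/(4)·0.4030^2·0.9152^2 = +0.333153
d^2_{-2,0}(2.3121) = +0.333153
|D^2_{-2,0}|² = |d^2_{-2,0}(β)|² = (+0.333153)² = 0.110991 (the z-rotation phases have unit modulus)

P=0.1110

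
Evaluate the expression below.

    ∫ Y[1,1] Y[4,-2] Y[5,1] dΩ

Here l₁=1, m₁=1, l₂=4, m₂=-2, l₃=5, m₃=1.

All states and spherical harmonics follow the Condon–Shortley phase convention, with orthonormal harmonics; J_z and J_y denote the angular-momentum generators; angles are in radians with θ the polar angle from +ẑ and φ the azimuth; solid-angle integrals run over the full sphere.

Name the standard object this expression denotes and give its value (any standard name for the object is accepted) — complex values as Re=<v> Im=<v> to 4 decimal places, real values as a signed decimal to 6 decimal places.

This is a Gaunt coefficient — the integral of a triple product of spherical harmonics over the sphere.
Rules hold: Σm=0, L=10 even, 3≤5≤5.
N = 3·9·11 = 297
Δ = 0!·2!·8!/11! = 1/495
Racah Σ t=0..0: t=0:+1/576 = 1/576
⇒ 3j(1 4 5; 0 0 0)² = 5/99, sgn -1
Racah Σ t=0..0: t=0:+1/2880 = 1/2880
⇒ 3j(1 4 5; 1 -2 1)² = 2/165, sgn +1
4πI² = N·(3j₀)²·(3jₘ)² = 2/11
I = -1·√(0.181818/4π) = -0.12028562

Gaunt coefficient, -0.120286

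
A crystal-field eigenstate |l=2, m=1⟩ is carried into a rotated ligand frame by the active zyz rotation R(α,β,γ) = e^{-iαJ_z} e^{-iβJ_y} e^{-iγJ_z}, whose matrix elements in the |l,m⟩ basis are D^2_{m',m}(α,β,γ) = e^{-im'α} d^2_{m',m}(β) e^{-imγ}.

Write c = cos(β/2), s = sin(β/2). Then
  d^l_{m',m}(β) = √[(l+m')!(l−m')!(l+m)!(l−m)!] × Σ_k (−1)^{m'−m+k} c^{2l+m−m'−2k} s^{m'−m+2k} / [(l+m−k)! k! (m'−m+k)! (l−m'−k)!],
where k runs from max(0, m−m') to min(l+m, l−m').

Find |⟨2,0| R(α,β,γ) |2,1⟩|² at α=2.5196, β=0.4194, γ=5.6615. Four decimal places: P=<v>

D^2_{0,1}(2.5196,0.4194,5.6615) = e^{-i·0·2.5196}·d^2_{0,1}(0.4194)·e^{-i·1·5.6615}. Compute d first:
Half-angle: c=0.978093, s=0.208166. N=√(2·2·6·1)=4.898979
k∈{1,2} keeps every argument non-negative
  k=1: (−1)^0·4.8990/(2)·0.9781^3·0.2082^1 = +0.477120
  k=2: (−1)^1·4.8990/(2)·0.9781^1·0.2082^3 = -0.021612
d^2_{0,1}(0.4194) = +0.477120 -0.021612 = +0.455508
|D^2_{0,1}|² = |d^2_{0,1}(β)|² = (+0.455508)² = 0.207488 (the z-rotation phases have unit modulus)

P=0.2075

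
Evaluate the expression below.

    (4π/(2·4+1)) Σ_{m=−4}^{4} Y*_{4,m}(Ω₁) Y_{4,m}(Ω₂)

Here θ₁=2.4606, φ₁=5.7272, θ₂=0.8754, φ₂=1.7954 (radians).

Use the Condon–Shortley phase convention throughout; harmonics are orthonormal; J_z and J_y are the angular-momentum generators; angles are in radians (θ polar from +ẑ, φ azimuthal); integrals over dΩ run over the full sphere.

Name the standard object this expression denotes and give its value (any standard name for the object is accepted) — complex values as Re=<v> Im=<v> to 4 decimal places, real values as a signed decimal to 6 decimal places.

This sum is the spherical-harmonic addition theorem: it equals the Legendre polynomial P_l(cos γ) of the angle γ between the two directions.
Expand P_4 via completeness: Σ_{m} conj(Y_{4,m}) at Ω₁ times Y_{4,m} at Ω₂ —
  [-4]  conj(Y_{4,-4})(Ω₁) = -0.042246-0.055211i ; Y_{4,-4}(Ω₂) = +0.095790-0.120319i ; Δ = -0.010690-0.000206i
  [-3]  conj(Y_{4,-3})(Ω₁) = +0.023540+0.241518i ; Y_{4,-3}(Ω₂) = +0.226488+0.283650i ; Δ = -0.063175+0.061378i
  [-2]  conj(Y_{4,-2})(Ω₁) = +0.189413-0.383438i ; Y_{4,-2}(Ω₂) = -0.332792+0.160432i ; Δ = -0.001520+0.157993i
  [-1]  conj(Y_{4,-1})(Ω₁) = -0.240881+0.149677i ; Y_{4,-1}(Ω₂) = +0.006563+0.028726i ; Δ = -0.005880-0.005937i
  [+0]  conj(Y_{4,0})(Ω₁) = -0.249205-0.000000i ; Y_{4,0}(Ω₂) = -0.361482+0.000000i ; Δ = +0.090083+0.000000i
  [+1]  conj(Y_{4,1})(Ω₁) = +0.240881+0.149677i ; Y_{4,1}(Ω₂) = -0.006563+0.028726i ; Δ = -0.005880+0.005937i
  [+2]  conj(Y_{4,2})(Ω₁) = +0.189413+0.383438i ; Y_{4,2}(Ω₂) = -0.332792-0.160432i ; Δ = -0.001520-0.157993i
  [+3]  conj(Y_{4,3})(Ω₁) = -0.023540+0.241518i ; Y_{4,3}(Ω₂) = -0.226488+0.283650i ; Δ = -0.063175-0.061378i
  [+4]  conj(Y_{4,4})(Ω₁) = -0.042246+0.055211i ; Y_{4,4}(Ω₂) = +0.095790+0.120319i ; Δ = -0.010690+0.000206i
Accumulated sum -0.072447-0.000000i; after 4π/(2l+1) scaling, -0.101155-0.000000i ⇒ P_4 = -0.101155

Legendre polynomial (addition theorem), -0.101155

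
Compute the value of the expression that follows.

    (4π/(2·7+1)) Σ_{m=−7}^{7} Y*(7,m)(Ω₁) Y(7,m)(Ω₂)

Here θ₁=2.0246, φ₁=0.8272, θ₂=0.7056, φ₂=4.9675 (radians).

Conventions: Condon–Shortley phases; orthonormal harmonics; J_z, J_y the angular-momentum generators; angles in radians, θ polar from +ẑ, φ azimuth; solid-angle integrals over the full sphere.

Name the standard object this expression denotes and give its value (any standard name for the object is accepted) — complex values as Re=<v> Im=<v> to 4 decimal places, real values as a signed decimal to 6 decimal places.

This sum is the spherical-harmonic addition theorem: it equals the Legendre polynomial P_l(cos γ) of the angle γ between the two directions.
Term-by-term m-sum for l=7 (normalisation 4π/15 = 0.837758):
  [-7]  conj(Y_{7,-7})(Ω₁) = 0.20873 - 0.11208j ; Y_{7,-7}(Ω₂) = -0.02356 + 0.00514j ; Δ = -0.00434 + 0.00371j
  [-6]  conj(Y_{7,-6})(Ω₁) = -0.10731 + 0.41885j ; Y_{7,-6}(Ω₂) = -0.00425 + 0.10584j ; Δ = -0.04388 - 0.01314j
  [-5]  conj(Y_{7,-5})(Ω₁) = -0.17575 - 0.27037j ; Y_{7,-5}(Ω₂) = 0.26303 + 0.07999j ; Δ = -0.02460 - 0.08517j
  [-4]  conj(Y_{7,-4})(Ω₁) = -0.10384 - 0.01753j ; Y_{7,-4}(Ω₂) = 0.23421 - 0.38171j ; Δ = -0.03101 + 0.03553j
  [-3]  conj(Y_{7,-3})(Ω₁) = 0.27937 - 0.21682j ; Y_{7,-3}(Ω₂) = -0.26695 - 0.27788j ; Δ = -0.13483 - 0.01975j
  [-2]  conj(Y_{7,-2})(Ω₁) = -0.00397 + 0.04740j ; Y_{7,-2}(Ω₂) = 0.03169 - 0.01773j ; Δ = 0.00071 + 0.00157j
  [-1]  conj(Y_{7,-1})(Ω₁) = 0.22180 + 0.24117j ; Y_{7,-1}(Ω₂) = -0.09942 - 0.38123j ; Δ = 0.06989 - 0.10853j
  [+0]  conj(Y_{7,0})(Ω₁) = -0.08943 + 0.00000j ; Y_{7,0}(Ω₂) = -0.08795 + 0.00000j ; Δ = 0.00786 + 0.00000j
  [+1]  conj(Y_{7,1})(Ω₁) = -0.22180 + 0.24117j ; Y_{7,1}(Ω₂) = 0.09942 - 0.38123j ; Δ = 0.06989 + 0.10853j
  [+2]  conj(Y_{7,2})(Ω₁) = -0.00397 - 0.04740j ; Y_{7,2}(Ω₂) = 0.03169 + 0.01773j ; Δ = 0.00071 - 0.00157j
  [+3]  conj(Y_{7,3})(Ω₁) = -0.27937 - 0.21682j ; Y_{7,3}(Ω₂) = 0.26695 - 0.27788j ; Δ = -0.13483 + 0.01975j
  [+4]  conj(Y_{7,4})(Ω₁) = -0.10384 + 0.01753j ; Y_{7,4}(Ω₂) = 0.23421 + 0.38171j ; Δ = -0.03101 - 0.03553j
  [+5]  conj(Y_{7,5})(Ω₁) = 0.17575 - 0.27037j ; Y_{7,5}(Ω₂) = -0.26303 + 0.07999j ; Δ = -0.02460 + 0.08517j
  [+6]  conj(Y_{7,6})(Ω₁) = -0.10731 - 0.41885j ; Y_{7,6}(Ω₂) = -0.00425 - 0.10584j ; Δ = -0.04388 + 0.01314j
  [+7]  conj(Y_{7,7})(Ω₁) = -0.20873 - 0.11208j ; Y_{7,7}(Ω₂) = 0.02356 + 0.00514j ; Δ = -0.00434 - 0.00371j
Σ over m = -0.32823 - 0.00000j; ×(4π/15) → -0.27498 - 0.00000j. Real part: -0.274979

Legendre polynomial (addition theorem), -0.274979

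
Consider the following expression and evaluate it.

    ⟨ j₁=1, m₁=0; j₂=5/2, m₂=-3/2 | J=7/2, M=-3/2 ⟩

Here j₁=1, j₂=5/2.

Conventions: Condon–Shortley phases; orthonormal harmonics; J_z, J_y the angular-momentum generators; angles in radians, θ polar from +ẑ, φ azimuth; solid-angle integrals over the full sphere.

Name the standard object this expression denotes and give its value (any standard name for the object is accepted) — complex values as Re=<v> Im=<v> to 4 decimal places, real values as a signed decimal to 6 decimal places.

This is a Clebsch–Gordan (vector-coupling) coefficient.
√[8·0!2!5!/8! · 1!1!1!4!2!5!] = √(1920/7)
  +(−1)^0/∏(0,0,1,1,1,4)! = 1/24  (running 1/24)
⟨..|..⟩ = √(1920/7)·(1/24) = +0.690066

Clebsch–Gordan coefficient, +√(10/21) ≈ +0.690066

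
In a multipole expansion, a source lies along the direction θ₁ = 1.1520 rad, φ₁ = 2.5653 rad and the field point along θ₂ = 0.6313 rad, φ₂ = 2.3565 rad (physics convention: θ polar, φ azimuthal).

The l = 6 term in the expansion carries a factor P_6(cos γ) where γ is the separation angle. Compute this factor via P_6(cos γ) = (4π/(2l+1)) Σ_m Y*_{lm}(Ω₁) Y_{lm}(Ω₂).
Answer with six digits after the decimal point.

Expand P_6 via completeness: Σ_{m} conj(Y_{6,m}) at Ω₁ times Y_{6,m} at Ω₂ —
  m=-6: Y*=-0.26695 + 0.08733j  Y=-0.00004 - 0.02042j  product 0.00179 + 0.00545j
  m=-5: Y*=0.41852 + 0.11139j  Y=0.06851 + 0.06830j  product 0.02106 + 0.03622j
  m=-4: Y*=-0.13642 - 0.15110j  Y=-0.26703 + 0.00033j  product 0.03648 + 0.04030j
  m=-3: Y*=-0.03755 - 0.23555j  Y=0.31834 - 0.31893j  product -0.08707 - 0.06301j
  m=-2: Y*=-0.11859 + 0.26684j  Y=0.00023 + 0.37259j  product -0.09945 - 0.04413j
  m=-1: Y*=-0.12080 + 0.07851j  Y=0.07440 + 0.07435j  product -0.01482 - 0.00314j
  m=+0: Y*=0.30476 + 0.00000j  Y=-0.40801 + 0.00000j  product -0.12435 + 0.00000j
  m=+1: Y*=0.12080 + 0.07851j  Y=-0.07440 + 0.07435j  product -0.01482 + 0.00314j
  m=+2: Y*=-0.11859 - 0.26684j  Y=0.00023 - 0.37259j  product -0.09945 + 0.04413j
  m=+3: Y*=0.03755 - 0.23555j  Y=-0.31834 - 0.31893j  product -0.08707 + 0.06301j
  m=+4: Y*=-0.13642 + 0.15110j  Y=-0.26703 - 0.00033j  product 0.03648 - 0.04030j
  m=+5: Y*=-0.41852 + 0.11139j  Y=-0.06851 + 0.06830j  product 0.02106 - 0.03622j
  m=+6: Y*=-0.26695 - 0.08733j  Y=-0.00004 + 0.02042j  product 0.00179 - 0.00545j
Total Σ_m = -0.40838 - 0.00000j. Multiply by 0.966644: -0.39475 - 0.00000j. P_6(cos γ) = -0.394753

-0.394753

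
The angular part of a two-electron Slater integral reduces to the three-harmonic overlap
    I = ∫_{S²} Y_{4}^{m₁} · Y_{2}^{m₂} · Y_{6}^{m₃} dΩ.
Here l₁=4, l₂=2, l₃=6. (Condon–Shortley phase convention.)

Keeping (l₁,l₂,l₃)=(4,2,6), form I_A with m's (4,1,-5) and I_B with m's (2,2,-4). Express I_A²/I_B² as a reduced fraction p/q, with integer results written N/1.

11/14

Shared (l₁,l₂,l₃)=(4,2,6): N and (l;000)² cancel in I_A²/I_B².
A: Δ = 0!·8!·4!/13! = 1/6435; Racah Σ t=0..0: t=0:+1/241920 = 1/241920; ⇒ 3j(4 2 6; 4 1 -5)² = 1/39, sgn -1
B: Δ = 0!·8!·4!/13! = 1/6435; Racah Σ t=0..0: t=0:+1/34560 = 1/34560; ⇒ 3j(4 2 6; 2 2 -4)² = 14/429, sgn +1
I_A²/I_B² = (1/39)/(14/429) = 11/14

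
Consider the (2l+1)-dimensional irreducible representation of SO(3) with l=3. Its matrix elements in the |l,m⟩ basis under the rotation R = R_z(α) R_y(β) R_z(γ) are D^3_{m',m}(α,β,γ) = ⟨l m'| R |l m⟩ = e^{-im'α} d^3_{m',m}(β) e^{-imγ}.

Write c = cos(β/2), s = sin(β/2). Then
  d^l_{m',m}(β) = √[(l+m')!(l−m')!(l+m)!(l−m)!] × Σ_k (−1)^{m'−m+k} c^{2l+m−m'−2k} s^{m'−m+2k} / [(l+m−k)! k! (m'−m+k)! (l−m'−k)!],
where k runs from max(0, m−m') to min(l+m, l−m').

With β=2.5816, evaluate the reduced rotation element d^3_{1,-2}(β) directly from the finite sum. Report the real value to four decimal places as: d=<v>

d^3_{1,-2}(β=2.5816) via the finite sum:
c=cos(2.581600/2)=0.276352, s=sin(2.581600/2)=0.961056; N=√[24·2·1·120]=75.894664
Admissible k: 0..1 (factorial args all ≥0)
  k=0: (−1)^3·75.8947/(12)·0.2764^3·0.9611^3 = -0.118485
  k=1: (−1)^4·75.8947/(24)·0.2764^1·0.9611^5 = +0.716485
d^3_{1,-2}(2.5816) = -0.118485 +0.716485 = +0.598000

d=0.5980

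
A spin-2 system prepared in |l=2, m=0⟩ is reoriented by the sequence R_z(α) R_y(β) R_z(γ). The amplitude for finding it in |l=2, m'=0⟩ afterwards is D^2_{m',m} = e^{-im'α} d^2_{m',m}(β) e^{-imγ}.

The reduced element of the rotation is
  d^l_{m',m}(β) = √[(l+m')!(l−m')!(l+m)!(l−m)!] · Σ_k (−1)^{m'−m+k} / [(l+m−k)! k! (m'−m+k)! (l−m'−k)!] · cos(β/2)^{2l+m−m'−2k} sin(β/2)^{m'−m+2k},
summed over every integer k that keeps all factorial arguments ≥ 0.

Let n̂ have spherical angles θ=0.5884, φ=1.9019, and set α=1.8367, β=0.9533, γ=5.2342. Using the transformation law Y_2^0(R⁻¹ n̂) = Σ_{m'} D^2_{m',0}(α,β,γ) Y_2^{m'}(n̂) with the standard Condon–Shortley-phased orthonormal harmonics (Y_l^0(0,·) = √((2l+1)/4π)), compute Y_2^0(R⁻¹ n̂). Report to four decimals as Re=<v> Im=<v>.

Need the full column D^2_{m',0} for m'=−2..2 at α=1.8367, β=0.9533, γ=5.2342.
cos(β/2)=0.888537, sin(β/2)=0.458805
d^2_{-2,0}: single k=2 term ⇒ +0.407083;  D = -0.350862-0.206429i
d^2_{-1,0}: k∈[1..2] ⇒ +0.788370 -0.210202 = +0.578169;  D = -0.151932+0.557849i
d^2_{0,0}: k∈[0..2] ⇒ +0.623307 -0.664764 +0.044311 = +0.002854;  D = +0.002854+0.000000i
d^2_{1,0}: k∈[0..1] ⇒ -0.788370 +0.210202 = -0.578169;  D = +0.151932+0.557849i
d^2_{2,0}: single k=0 term ⇒ +0.407083;  D = -0.350862+0.206429i
Y_2^{m'}(θ=0.5884,φ=1.9019) and Σ D·Y over m':
  (-0.3509-0.2064i)·(-0.0938+0.0732i)  (-0.1519+0.5578i)·(-0.1160-0.3373i)  (+0.0029+0.0000i)·(+0.3393+0.0000i)  (+0.1519+0.5578i)·(+0.1160-0.3373i)  (-0.3509+0.2064i)·(-0.0938-0.0732i)
Y_2^0(R⁻¹ n̂) = +0.508593+0.000000i

Re=0.5086 Im=0.0000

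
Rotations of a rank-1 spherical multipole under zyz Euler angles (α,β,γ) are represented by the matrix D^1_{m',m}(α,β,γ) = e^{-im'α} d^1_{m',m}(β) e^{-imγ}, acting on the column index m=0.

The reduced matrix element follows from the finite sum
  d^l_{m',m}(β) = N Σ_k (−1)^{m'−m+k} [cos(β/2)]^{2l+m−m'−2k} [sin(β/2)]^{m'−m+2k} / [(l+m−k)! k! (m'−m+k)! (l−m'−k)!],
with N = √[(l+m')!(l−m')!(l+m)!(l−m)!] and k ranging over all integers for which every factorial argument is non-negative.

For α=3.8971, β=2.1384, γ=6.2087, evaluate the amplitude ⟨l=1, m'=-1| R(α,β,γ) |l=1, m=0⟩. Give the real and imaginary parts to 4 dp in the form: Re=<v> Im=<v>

Re=-0.4340 Im=-0.4088

First d^1_{-1,0}(β=2.1384), then the phase factors e^{-i(-1)α} and e^{-i(0)γ}:
c=cos(2.138400/2)=0.480826, s=sin(2.138400/2)=0.876816; N=√[1·2·1·1]=1.414214
The bounds max(0,m−m')=1 and min(l+m,l−m')=1 give 1 term
  k=1: (−1)^0·1.4142/(1)·0.4808^1·0.8768^1 = +0.596227
d^1_{-1,0}(2.1384) = +0.596227
Attach z-rotation phases: D = e^{-i(-1)(3.8971)}·(+0.596227)·e^{-i(0)(6.2087)} = -0.434007-0.408808i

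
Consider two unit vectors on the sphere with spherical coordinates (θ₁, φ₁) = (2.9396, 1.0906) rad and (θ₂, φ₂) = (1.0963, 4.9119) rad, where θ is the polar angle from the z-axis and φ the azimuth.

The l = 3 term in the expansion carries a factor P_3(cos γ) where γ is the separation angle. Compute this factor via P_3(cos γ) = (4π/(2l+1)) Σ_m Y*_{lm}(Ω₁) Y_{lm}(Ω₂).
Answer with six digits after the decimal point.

Addition theorem: P_3(cos γ) = (4π/7) Σ_m Y*_{lm}(Ω₁) Y_{lm}(Ω₂), m = −3…3:
  term(m=-3) = 0.00045 + 0.00088j   from Y*(Ω₁)=-0.00334 - 0.00044j, Y(Ω₂)=-0.16546 - 0.24261j
  term(m=-2) = -0.00312 + 0.01456j   from Y*(Ω₁)=0.02310 - 0.03302j, Y(Ω₂)=-0.34044 + 0.14354j
  term(m=-1) = -0.00241 + 0.00195j   from Y*(Ω₁)=0.11378 + 0.21844j, Y(Ω₂)=0.00249 + 0.01233j
  term(m=+0) = 0.21934 + 0.00000j   from Y*(Ω₁)=-0.65761 + 0.00000j, Y(Ω₂)=-0.33354 + 0.00000j
  term(m=+1) = -0.00241 - 0.00195j   from Y*(Ω₁)=-0.11378 + 0.21844j, Y(Ω₂)=-0.00249 + 0.01233j
  term(m=+2) = -0.00312 - 0.01456j   from Y*(Ω₁)=0.02310 + 0.03302j, Y(Ω₂)=-0.34044 - 0.14354j
  term(m=+3) = 0.00045 - 0.00088j   from Y*(Ω₁)=0.00334 - 0.00044j, Y(Ω₂)=0.16546 - 0.24261j
Accumulated sum 0.20917 - 0.00000j; after 4π/(2l+1) scaling, 0.37550 - 0.00000j ⇒ P_3 = 0.375496

0.375496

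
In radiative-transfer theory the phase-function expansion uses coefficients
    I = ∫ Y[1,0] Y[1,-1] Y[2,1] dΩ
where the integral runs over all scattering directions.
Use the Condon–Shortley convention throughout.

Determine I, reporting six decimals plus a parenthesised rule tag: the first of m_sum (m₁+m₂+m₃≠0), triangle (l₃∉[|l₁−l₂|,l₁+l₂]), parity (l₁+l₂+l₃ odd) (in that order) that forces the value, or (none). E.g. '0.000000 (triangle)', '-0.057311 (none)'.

-0.218510 (none)

m-sum 0 ✓  L=4 even ✓  0≤2≤2 ✓
Π(2lᵢ+1) = 3×3×5 = 45
triangle coeff Δ(1,1,2) = 1/30
Σ_t [0,0]: t=0:+1/1 = 1/1
(3j)²=2/15 [(1 1 2; 0 0 0)], sign=+1
Σ_t [0,0]: t=0:+1/2 = 1/2
(3j)²=1/10 [(1 1 2; 0 -1 1)], sign=-1
⇒ 4πI² = 3/5
I = (-1)√(3/5/(4π)) = -0.21850969
No selection rule forces the value: the integral is nonzero (none).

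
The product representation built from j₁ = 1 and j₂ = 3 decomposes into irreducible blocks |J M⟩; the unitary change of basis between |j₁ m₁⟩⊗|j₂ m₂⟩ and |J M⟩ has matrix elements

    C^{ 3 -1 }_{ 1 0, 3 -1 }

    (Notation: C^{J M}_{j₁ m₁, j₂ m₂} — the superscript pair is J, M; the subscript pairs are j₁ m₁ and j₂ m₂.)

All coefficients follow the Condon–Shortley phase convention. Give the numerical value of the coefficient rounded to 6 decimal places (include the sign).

+√(1/12) = +0.288675

triangle: 1!*1!*5!/8! = 120/40320
(j±m)!: 1!*1!*2!*4!*2!*4! = 2304
prefactor² = (2J+1)*Δ*N² = 48
  k=0: +1/(0!*1!*1!*2!*0!*3!) = 1/12
  k=1: −1/(1!*0!*0!*1!*1!*4!) = -1/24
Σ = 1/24  ⇒  CG² = 48*(1/24)² = 1/12
CG = +√(1/12) = +0.288675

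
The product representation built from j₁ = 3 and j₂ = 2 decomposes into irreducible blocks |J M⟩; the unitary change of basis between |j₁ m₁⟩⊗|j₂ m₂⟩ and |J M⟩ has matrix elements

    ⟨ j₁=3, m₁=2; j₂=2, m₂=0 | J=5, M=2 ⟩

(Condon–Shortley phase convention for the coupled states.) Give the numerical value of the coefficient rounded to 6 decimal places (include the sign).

triangle: 0!·6!·4!/11! = 17280/39916800
(j±m)!: 5!·1!·2!·2!·7!·3! = 14515200
prefactor² = (2J+1)·Δ·N² = 69120
  k=0: +1/(0!·0!·1!·2!·5!·2!) = 1/480
Σ = 1/480  ⇒  CG² = 69120·(1/480)² = 3/10
CG = +√(3/10) = +0.547723

+√(3/10) = +0.547723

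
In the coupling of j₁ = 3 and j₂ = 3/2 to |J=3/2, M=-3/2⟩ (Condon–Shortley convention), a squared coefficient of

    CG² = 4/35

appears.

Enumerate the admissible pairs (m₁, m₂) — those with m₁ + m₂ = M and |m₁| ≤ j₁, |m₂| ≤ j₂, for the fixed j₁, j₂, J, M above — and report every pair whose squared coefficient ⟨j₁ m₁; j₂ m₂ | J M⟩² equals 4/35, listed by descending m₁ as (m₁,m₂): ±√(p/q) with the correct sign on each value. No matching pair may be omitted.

(-1,-1/2): −√(4/35)

Admissible pairs with m₁+m₂ = M = -3/2: (-3,3/2), (-2,1/2), (-1,-1/2), (0,-3/2)
  (m₁,m₂)=(0,-3/2): CG² = 1/35, CG = +√(1/35)
  (m₁,m₂)=(-1,-1/2): CG² = 4/35, CG = −√(4/35)   ← matches the target
  (m₁,m₂)=(-2,1/2): CG² = 2/7, CG = +√(2/7)
  (m₁,m₂)=(-3,3/2): CG² = 4/7, CG = −√(4/7)
Pairs with CG² = 4/35: (-1,-1/2): −√(4/35)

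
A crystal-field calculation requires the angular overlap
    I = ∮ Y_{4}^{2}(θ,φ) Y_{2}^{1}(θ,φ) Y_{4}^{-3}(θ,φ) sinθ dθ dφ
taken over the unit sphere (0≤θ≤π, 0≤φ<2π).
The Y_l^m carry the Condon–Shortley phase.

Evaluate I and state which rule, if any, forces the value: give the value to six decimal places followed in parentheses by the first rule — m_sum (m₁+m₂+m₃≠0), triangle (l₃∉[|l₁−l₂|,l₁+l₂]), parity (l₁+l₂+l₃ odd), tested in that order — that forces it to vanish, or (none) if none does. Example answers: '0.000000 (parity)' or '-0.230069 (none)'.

-0.187702 (none)

Checks pass: Σm=0; 10 even; l₃=4∈[2,6].
(2·4+1)(2·2+1)(2·4+1) = 405
Δ: 2! 6! 2! / 11! → 1/13860
sum: t=0:+1/192 t=1:−1/36 t=2:+1/192 = -5/288
3j²(4 2 4; 0 0 0) = Δ·Π!·Σ² = 20/693  (sign -1)
sum: t=1:−1/240 t=2:+1/1440 = -1/288
3j²(4 2 4; 2 1 -3) = Δ·Π!·Σ² = 5/132  (sign +1)
combine: 4πI² = 405·20/693·5/132 = 375/847
take √, sign -1: I = -0.18770204
No selection rule forces the value: the integral is nonzero (none).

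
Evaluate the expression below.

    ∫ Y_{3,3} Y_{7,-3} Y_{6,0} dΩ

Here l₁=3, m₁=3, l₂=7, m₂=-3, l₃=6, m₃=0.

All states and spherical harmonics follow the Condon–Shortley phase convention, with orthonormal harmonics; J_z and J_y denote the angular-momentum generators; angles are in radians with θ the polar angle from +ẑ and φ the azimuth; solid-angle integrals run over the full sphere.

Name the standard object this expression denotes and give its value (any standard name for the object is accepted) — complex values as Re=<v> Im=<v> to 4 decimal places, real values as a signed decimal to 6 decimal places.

This is a Gaunt coefficient — the integral of a triple product of spherical harmonics over the sphere.
Checks pass: Σm=0; 16 even; l₃=6∈[4,10].
(2·3+1)(2·7+1)(2·6+1) = 1365
Δ: 4! 2! 10! / 17! → 1/2042040
sum: t=1:−1/207360 t=2:+1/57600 t=3:−1/207360 = 1/129600
3j²(3 7 6; 0 0 0) = Δ·Π!·Σ² = 168/12155  (sign +1)
sum: t=0:+1/829440 = 1/829440
3j²(3 7 6; 3 -3 0) = Δ·Π!·Σ² = 225/9724  (sign +1)
combine: 4πI² = 1365·168/12155·225/9724 = 198450/454597
take √, sign +1: I = 0.18638345

Gaunt coefficient, +0.186383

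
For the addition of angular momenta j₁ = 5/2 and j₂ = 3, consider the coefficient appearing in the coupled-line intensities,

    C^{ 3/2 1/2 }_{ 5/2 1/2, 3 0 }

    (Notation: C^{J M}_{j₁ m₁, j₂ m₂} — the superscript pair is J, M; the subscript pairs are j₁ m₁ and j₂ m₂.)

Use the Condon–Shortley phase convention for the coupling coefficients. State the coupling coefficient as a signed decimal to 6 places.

triangle: 4!*1!*2!/8! = 48/40320
(j±m)!: 3!*2!*3!*3!*2!*1! = 864
prefactor² = (2J+1)*Δ*N² = 144/35
  k=1: −1/(1!*3!*1!*2!*0!*0!) = -1/12
  k=2: +1/(2!*2!*0!*1!*1!*1!) = 1/4
Σ = 1/6  ⇒  CG² = 144/35*(1/6)² = 4/35
CG = +√(4/35) = +0.338062

+0.338062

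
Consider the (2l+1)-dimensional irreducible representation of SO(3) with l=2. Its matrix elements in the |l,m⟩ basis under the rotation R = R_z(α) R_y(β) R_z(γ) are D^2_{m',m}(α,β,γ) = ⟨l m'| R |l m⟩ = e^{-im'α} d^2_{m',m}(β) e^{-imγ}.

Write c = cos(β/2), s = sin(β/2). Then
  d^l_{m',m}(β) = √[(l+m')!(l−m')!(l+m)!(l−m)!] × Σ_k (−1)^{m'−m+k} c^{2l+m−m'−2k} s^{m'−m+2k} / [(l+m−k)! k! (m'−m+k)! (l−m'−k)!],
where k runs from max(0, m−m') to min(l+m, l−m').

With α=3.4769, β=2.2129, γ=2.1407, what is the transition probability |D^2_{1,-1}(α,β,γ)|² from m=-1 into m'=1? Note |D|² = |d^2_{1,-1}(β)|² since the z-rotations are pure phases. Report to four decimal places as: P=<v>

P=0.0250

Split into d^2_{1,-1}(β=2.2129) × two z-phases.
With c≡cos(β/2)=0.447838 and s≡sin(β/2)=0.894114, N=[6·1·1·6]^{1/2}=6.000000
Admissible k: 0..1 (factorial args all ≥0)
  k=0: (−1)^2·6.0000/(2)·0.4478^2·0.8941^2 = +0.481006
  k=1: (−1)^3·6.0000/(6)·0.4478^0·0.8941^4 = -0.639105
d^2_{1,-1}(2.2129) = +0.481006 -0.639105 = -0.158100
|D^2_{1,-1}|² = |d^2_{1,-1}(β)|² = (-0.158100)² = 0.024996 (the z-rotation phases have unit modulus)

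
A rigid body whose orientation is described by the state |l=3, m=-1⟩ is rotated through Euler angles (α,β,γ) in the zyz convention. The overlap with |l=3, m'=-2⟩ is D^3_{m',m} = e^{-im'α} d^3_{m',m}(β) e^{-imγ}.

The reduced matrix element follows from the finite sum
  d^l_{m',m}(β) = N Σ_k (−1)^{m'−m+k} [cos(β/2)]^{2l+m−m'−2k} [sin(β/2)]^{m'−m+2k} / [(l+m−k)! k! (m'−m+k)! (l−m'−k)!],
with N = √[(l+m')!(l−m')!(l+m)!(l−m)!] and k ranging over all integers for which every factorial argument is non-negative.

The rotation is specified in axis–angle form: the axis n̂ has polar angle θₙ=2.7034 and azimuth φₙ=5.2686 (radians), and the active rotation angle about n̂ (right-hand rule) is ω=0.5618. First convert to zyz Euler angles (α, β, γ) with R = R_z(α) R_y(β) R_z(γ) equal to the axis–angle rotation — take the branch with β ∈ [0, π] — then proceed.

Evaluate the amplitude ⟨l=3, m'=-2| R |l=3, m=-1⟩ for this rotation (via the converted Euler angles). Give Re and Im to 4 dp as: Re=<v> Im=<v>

Re=-0.3414 Im=0.0729

Axis–angle → zyz. n̂ = (sinθₙcosφₙ, sinθₙsinφₙ, cosθₙ) = (+0.224020, -0.360345, -0.905520), ω = 0.5618.
R = I cosω + sinω [n̂]ₓ + (1−cosω) n̂n̂ᵀ gives
  R = [+0.854011, +0.469972, -0.223139; -0.494787, +0.866256, -0.069185; +0.160780, +0.169491, +0.972328]
β = atan2(√(R₁₃²+R₂₃²), R₃₃) = 0.235797; α = atan2(R₂₃, R₁₃) mod 2π = 3.442248; γ = atan2(R₃₂, −R₃₁) mod 2π = 2.329826
First d^3_{-2,-1}(β=0.2358), then the phase factors e^{-i(-2)α} and e^{-i(-1)γ}:
With c≡cos(β/2)=0.993058 and s≡sin(β/2)=0.117626, N=[1·120·2·24]^{1/2}=75.894664
Admissible k: 1..2 (factorial args all ≥0)
  k=1: (−1)^0·75.8947/(24)·0.9931^5·0.1176^1 = +0.359232
  k=2: (−1)^1·75.8947/(12)·0.9931^3·0.1176^3 = -0.010080
d^3_{-2,-1}(0.2358) = +0.359232 -0.010080 = +0.349152
Attach z-rotation phases: D = e^{-i(-2)(3.4422)}·(+0.349152)·e^{-i(-1)(2.3298)} = -0.341448+0.072940i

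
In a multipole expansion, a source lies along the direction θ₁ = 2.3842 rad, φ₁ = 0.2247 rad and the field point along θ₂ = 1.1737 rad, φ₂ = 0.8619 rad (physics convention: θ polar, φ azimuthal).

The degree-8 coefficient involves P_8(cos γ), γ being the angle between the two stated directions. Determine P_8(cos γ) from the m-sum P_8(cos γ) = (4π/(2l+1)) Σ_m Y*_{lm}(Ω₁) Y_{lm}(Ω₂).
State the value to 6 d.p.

-0.105292

Addition theorem: P_8(cos γ) = (4π/17) Σ_m Y*_{lm}(Ω₁) Y_{lm}(Ω₂), m = −8…8:
  term(m=-8) = 0.00259 + 0.00639j   from Y*(Ω₁)=-0.00575 + 0.02493j, Y(Ω₂)=0.22067 - 0.15489j
  term(m=-7) = 0.01220 - 0.04740j   from Y*(Ω₁)=0.00023 - 0.10823j, Y(Ω₂)=0.43821 + 0.11184j
  term(m=-6) = -0.06124 + 0.04969j   from Y*(Ω₁)=0.06047 + 0.26716j, Y(Ω₂)=0.12756 + 0.25810j
  term(m=-5) = -0.07053 + 0.00313j   from Y*(Ω₁)=-0.19246 - 0.40118j, Y(Ω₂)=0.06221 - 0.14596j
  term(m=-4) = 0.11832 + 0.07970j   from Y*(Ω₁)=0.25302 + 0.31807j, Y(Ω₂)=0.33471 - 0.10574j
  term(m=-3) = -0.00004 - 0.00012j   from Y*(Ω₁)=-0.02323 - 0.01856j, Y(Ω₂)=0.00368 + 0.00228j
  term(m=-2) = -0.03547 + 0.11614j   from Y*(Ω₁)=-0.32812 - 0.15826j, Y(Ω₂)=-0.05080 - 0.32945j
  term(m=-1) = 0.01217 - 0.00901j   from Y*(Ω₁)=0.20772 + 0.04748j, Y(Ω₂)=0.04624 - 0.05392j
  term(m=+0) = -0.09845 + 0.00000j   from Y*(Ω₁)=0.30608 + 0.00000j, Y(Ω₂)=-0.32166 + 0.00000j
  term(m=+1) = 0.01217 + 0.00901j   from Y*(Ω₁)=-0.20772 + 0.04748j, Y(Ω₂)=-0.04624 - 0.05392j
  term(m=+2) = -0.03547 - 0.11614j   from Y*(Ω₁)=-0.32812 + 0.15826j, Y(Ω₂)=-0.05080 + 0.32945j
  term(m=+3) = -0.00004 + 0.00012j   from Y*(Ω₁)=0.02323 - 0.01856j, Y(Ω₂)=-0.00368 + 0.00228j
  term(m=+4) = 0.11832 - 0.07970j   from Y*(Ω₁)=0.25302 - 0.31807j, Y(Ω₂)=0.33471 + 0.10574j
  term(m=+5) = -0.07053 - 0.00313j   from Y*(Ω₁)=0.19246 - 0.40118j, Y(Ω₂)=-0.06221 - 0.14596j
  term(m=+6) = -0.06124 - 0.04969j   from Y*(Ω₁)=0.06047 - 0.26716j, Y(Ω₂)=0.12756 - 0.25810j
  term(m=+7) = 0.01220 + 0.04740j   from Y*(Ω₁)=-0.00023 - 0.10823j, Y(Ω₂)=-0.43821 + 0.11184j
  term(m=+8) = 0.00259 - 0.00639j   from Y*(Ω₁)=-0.00575 - 0.02493j, Y(Ω₂)=0.22067 + 0.15489j
Σ over m = -0.14244 + 0.00000j; ×(4π/17) → -0.10529 + 0.00000j. Real part: -0.105292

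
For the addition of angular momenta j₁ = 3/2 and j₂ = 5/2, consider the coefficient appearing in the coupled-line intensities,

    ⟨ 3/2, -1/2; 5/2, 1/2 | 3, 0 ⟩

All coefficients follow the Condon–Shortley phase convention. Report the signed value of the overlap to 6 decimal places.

−√(1/5) = -0.447214

j₁+j₂−J=1  J+j₁−j₂=2  J−j₁+j₂=4  j₁+j₂+J+1=8
(j₁±m₁, j₂±m₂, J±M) = (1,2,3,2,3,3)
P² = 36/5
sum k=0..1:
  [0] +1/12 = 1/12
  [1] −1/4 = -1/4
S = -1/6
C² = P²·S² = 1/5 ; C = -0.447214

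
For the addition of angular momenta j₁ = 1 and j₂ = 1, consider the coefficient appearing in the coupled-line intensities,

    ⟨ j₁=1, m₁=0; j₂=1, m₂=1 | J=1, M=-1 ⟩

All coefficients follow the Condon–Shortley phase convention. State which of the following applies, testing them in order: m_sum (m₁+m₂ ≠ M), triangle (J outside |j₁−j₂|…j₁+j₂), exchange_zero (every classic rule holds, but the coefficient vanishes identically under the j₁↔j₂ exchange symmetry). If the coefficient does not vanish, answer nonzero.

m-sum: m₁+m₂ = 0+1 = 1, M = -1  ✗ ⇒ coefficient is 0

m_sum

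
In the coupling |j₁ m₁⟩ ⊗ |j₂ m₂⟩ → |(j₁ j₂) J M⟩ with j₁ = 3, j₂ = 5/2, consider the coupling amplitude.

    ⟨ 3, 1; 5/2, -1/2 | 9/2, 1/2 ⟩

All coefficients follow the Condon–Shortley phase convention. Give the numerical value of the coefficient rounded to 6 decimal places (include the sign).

+0.480500  (= +√(160/693))

triangle: 1!×5!×4!/11! = 2880/39916800
(j±m)!: 4!×2!×2!×3!×5!×4! = 1658880
prefactor² = (2J+1)×Δ×N² = 92160/77
  k=0: +1/(0!×1!×2!×2!×3!×2!) = 1/48
  k=1: −1/(1!×0!×1!×1!×4!×3!) = -1/144
Σ = 1/72  ⇒  CG² = 92160/77×(1/72)² = 160/693
CG = +√(160/693) = +0.480500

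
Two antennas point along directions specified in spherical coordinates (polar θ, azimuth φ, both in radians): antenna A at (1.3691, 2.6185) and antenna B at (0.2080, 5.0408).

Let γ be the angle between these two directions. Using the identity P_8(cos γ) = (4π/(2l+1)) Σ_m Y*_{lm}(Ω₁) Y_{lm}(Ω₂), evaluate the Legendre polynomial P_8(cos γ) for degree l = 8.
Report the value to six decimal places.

Term-by-term m-sum for l=8 (normalisation 4π/17 = 0.739198):
  m=-8: Y*=-0.220300+0.378028i  Y=-0.000001-0.000001i  product +0.000001-0.000000i
  m=-7: Y*=+0.310551-0.177833i  Y=-0.000024+0.000021i  product -0.000004+0.000011i
  m=-6: Y*=+0.132493+0.000402i  Y=+0.000152+0.000359i  product +0.000020+0.000048i
  m=-5: Y*=-0.304926-0.177079i  Y=+0.003386-0.000242i  product -0.001075-0.000526i
  m=-4: Y*=-0.009510-0.016550i  Y=+0.005583-0.021230i  product -0.000404+0.000110i
  m=-3: Y*=-0.000505+0.332296i  Y=-0.086891-0.057622i  product +0.019191-0.028845i
  m=-2: Y*=+0.016019-0.027682i  Y=-0.272361+0.209997i  product +0.001450+0.010903i
  m=-1: Y*=+0.276807-0.159628i  Y=+0.218626+0.641602i  product +0.162935+0.142701i
  m=+0: Y*=-0.046936-0.000000i  Y=+0.417888+0.000000i  product -0.019614-0.000000i
  m=+1: Y*=-0.276807-0.159628i  Y=-0.218626+0.641602i  product +0.162935-0.142701i
  m=+2: Y*=+0.016019+0.027682i  Y=-0.272361-0.209997i  product +0.001450-0.010903i
  m=+3: Y*=+0.000505+0.332296i  Y=+0.086891-0.057622i  product +0.019191+0.028845i
  m=+4: Y*=-0.009510+0.016550i  Y=+0.005583+0.021230i  product -0.000404-0.000110i
  m=+5: Y*=+0.304926-0.177079i  Y=-0.003386-0.000242i  product -0.001075+0.000526i
  m=+6: Y*=+0.132493-0.000402i  Y=+0.000152-0.000359i  product +0.000020-0.000048i
  m=+7: Y*=-0.310551-0.177833i  Y=+0.000024+0.000021i  product -0.000004-0.000011i
  m=+8: Y*=-0.220300-0.378028i  Y=-0.000001+0.000001i  product +0.000001+0.000000i
Total Σ_m = +0.344614+0.000000i. Multiply by 0.739198: +0.254738+0.000000i. P_8(cos γ) = 0.254738

0.254738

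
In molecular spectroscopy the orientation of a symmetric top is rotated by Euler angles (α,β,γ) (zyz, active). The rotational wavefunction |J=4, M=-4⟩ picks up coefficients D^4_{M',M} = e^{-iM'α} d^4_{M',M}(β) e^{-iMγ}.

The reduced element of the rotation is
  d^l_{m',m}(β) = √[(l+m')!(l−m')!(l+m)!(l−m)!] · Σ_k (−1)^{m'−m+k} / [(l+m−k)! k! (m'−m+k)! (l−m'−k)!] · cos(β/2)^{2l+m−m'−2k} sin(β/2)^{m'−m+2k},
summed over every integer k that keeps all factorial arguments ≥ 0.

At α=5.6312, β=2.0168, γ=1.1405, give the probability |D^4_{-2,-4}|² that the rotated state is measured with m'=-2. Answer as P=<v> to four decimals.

Split into d^4_{-2,-4}(β=2.0168) × two z-phases.
c=cos(2.016800/2)=0.533215, s=sin(2.016800/2)=0.845980; N=√[2·720·1·40320]=7619.763776
k: max(0,(-4)−(-2))=0 … min(4+(-4),4−(-2))=0
  k=0: (−1)^2·7619.7638/(1440)·0.5332^6·0.8460^2 = +0.087039
d^4_{-2,-4}(2.0168) = +0.087039
|D^4_{-2,-4}|² = |d^4_{-2,-4}(β)|² = (+0.087039)² = 0.007576 (the z-rotation phases have unit modulus)

P=0.0076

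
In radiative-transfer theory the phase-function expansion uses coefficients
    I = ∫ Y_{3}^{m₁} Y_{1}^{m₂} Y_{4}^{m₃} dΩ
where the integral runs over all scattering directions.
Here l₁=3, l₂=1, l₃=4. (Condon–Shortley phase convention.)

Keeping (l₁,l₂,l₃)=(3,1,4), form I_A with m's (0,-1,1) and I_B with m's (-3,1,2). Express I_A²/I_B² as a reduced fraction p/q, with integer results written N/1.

Same 3,1,4: normalisation and zero-m 3j drop out of the ratio.
A: Δ: 0! 6! 2! / 9! → 1/252; sum: t=0:+1/72 = 1/72; 3j²(3 1 4; 0 -1 1) = Δ·Π!·Σ² = 5/126  (sign -1)
B: Δ: 0! 6! 2! / 9! → 1/252; sum: t=0:+1/1440 = 1/1440; 3j²(3 1 4; -3 1 2) = Δ·Π!·Σ² = 1/252  (sign +1)
I_A²/I_B² = (5/126)/(1/252) = 10/1

10/1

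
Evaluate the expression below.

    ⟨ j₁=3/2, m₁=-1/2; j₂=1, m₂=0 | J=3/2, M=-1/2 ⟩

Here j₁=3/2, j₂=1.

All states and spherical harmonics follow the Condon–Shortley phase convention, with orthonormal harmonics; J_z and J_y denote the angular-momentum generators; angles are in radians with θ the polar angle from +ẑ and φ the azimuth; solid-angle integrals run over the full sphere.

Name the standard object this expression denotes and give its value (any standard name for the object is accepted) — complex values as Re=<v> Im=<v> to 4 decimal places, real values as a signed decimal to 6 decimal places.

Clebsch–Gordan coefficient, −√(1/15) ≈ -0.258199

This is a Clebsch–Gordan (vector-coupling) coefficient.
triangle: 1!*2!*1!/5! = 2/120
(j±m)!: 1!*2!*1!*1!*1!*2! = 4
prefactor² = (2J+1)*Δ*N² = 4/15
  k=0: +1/(0!*1!*2!*1!*0!*0!) = 1/2
  k=1: −1/(1!*0!*1!*0!*1!*1!) = -1
Σ = -1/2  ⇒  CG² = 4/15*(-1/2)² = 1/15
CG = −√(1/15) = -0.258199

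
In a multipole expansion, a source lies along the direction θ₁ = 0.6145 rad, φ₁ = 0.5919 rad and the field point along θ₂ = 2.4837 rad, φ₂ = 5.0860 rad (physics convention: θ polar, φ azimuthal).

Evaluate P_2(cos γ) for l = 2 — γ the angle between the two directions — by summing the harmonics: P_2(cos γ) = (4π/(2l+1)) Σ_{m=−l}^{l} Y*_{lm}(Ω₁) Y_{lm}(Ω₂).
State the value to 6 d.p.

Expand P_2 via completeness: Σ_{m} conj(Y_{2,m}) at Ω₁ times Y_{2,m} at Ω₂ —
  [-2]  conj(Y_{2,-2})(Ω₁) = (0.048460, 0.118906) ; Y_{2,-2}(Ω₂) = (-0.105941, 0.098146) ; Δ = (-0.016804, -0.007841)
  [-1]  conj(Y_{2,-1})(Ω₁) = (0.302019, 0.203051) ; Y_{2,-1}(Ω₂) = (-0.136423, -0.347997) ; Δ = (0.029459, -0.132802)
  [+0]  conj(Y_{2,0})(Ω₁) = (0.316265, -0.000000) ; Y_{2,0}(Ω₂) = (0.277035, 0.000000) ; Δ = (0.087617, 0.000000)
  [+1]  conj(Y_{2,1})(Ω₁) = (-0.302019, 0.203051) ; Y_{2,1}(Ω₂) = (0.136423, -0.347997) ; Δ = (0.029459, 0.132802)
  [+2]  conj(Y_{2,2})(Ω₁) = (0.048460, -0.118906) ; Y_{2,2}(Ω₂) = (-0.105941, -0.098146) ; Δ = (-0.016804, 0.007841)
Accumulated sum (0.112926, 0.000000); after 4π/(2l+1) scaling, (0.283813, 0.000000) ⇒ P_2 = 0.283813

0.283813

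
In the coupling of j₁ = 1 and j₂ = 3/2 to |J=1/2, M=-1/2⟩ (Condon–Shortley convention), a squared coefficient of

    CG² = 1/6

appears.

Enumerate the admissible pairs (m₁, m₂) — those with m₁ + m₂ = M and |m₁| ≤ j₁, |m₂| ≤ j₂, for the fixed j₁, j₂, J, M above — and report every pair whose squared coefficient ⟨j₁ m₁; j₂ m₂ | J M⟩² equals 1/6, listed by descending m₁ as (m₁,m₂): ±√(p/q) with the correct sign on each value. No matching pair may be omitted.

Admissible pairs with m₁+m₂ = M = -1/2: (-1,1/2), (0,-1/2), (1,-3/2)
  (m₁,m₂)=(1,-3/2): CG² = 1/2, CG = +√(1/2)
  (m₁,m₂)=(0,-1/2): CG² = 1/3, CG = −√(1/3)
  (m₁,m₂)=(-1,1/2): CG² = 1/6, CG = +√(1/6)   ← matches the target
Pairs with CG² = 1/6: (-1,1/2): +√(1/6)

(-1,1/2): +√(1/6)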